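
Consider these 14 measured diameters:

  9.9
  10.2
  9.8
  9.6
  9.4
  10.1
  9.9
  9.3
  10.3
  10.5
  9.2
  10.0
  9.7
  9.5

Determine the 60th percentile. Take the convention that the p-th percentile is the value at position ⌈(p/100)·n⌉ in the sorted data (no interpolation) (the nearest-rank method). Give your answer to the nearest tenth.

9.9

Sorted: 9.2, 9.3, 9.4, 9.5, 9.6, 9.7, 9.8, 9.9, 9.9, 10.0, 10.1, 10.2, 10.3, 10.5.
n = 14.
Position = ⌈60/100 · 14⌉ = ⌈8.4⌉ = 9.
The value at rank 9 is 9.9.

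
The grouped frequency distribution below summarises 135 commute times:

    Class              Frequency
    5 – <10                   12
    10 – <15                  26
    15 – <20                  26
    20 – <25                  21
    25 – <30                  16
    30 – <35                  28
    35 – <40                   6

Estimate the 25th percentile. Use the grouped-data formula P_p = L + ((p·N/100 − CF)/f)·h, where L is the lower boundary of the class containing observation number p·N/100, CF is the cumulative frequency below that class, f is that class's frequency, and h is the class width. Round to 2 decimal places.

N = 135; target position k = 25/100 · 135 = 33.75.
Cumulative frequencies: 12, 38, 64, 85, 101, 129, 135.
Observation 33.75 falls in the class 10 – <15.
L = 10, CF = 12, f = 26, h = 5.
P25 = 10 + ((33.75 − 12)/26)·5 = 10 + 4.18269 = 14.1827.

14.18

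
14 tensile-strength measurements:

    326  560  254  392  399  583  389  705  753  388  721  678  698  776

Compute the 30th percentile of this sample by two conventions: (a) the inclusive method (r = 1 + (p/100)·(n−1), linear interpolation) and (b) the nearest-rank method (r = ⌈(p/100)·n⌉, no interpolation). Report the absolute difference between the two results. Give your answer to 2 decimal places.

Sorted: 254, 326, 388, 389, 392, 399, 560, 583, 678, 698, 705, 721, 753, 776.
n = 14.
(a) r = 4.9; between ranks 4 (389) and 5 (392): 391.7.
(b) the nearest-rank method: rank 5 → 392.
|391.7 − 392| = 0.3.

0.30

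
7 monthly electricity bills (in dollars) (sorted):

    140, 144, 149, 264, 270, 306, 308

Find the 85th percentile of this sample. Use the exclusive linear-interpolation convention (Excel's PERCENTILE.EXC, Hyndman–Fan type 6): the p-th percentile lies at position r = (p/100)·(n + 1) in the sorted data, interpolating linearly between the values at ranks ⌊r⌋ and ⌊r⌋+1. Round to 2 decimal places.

307.60

n = 7.
r = (85/100)·(7 + 1) = 6.8.
Rank 6 is 306 and rank 7 is 308.
Interpolate: 306 + 0.8·(308 − 306) = 306 + 0.8·2 = 307.6.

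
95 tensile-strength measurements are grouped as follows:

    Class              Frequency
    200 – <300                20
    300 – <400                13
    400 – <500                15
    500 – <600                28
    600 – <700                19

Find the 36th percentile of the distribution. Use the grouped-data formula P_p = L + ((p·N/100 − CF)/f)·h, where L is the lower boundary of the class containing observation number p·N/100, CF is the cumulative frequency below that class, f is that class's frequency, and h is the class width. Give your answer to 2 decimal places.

N = 95; target position k = 36/100 · 95 = 34.2.
Cumulative frequencies: 20, 33, 48, 76, 95.
Observation 34.2 falls in the class 400 – <500.
L = 400, CF = 33, f = 15, h = 100.
P36 = 400 + ((34.2 − 33)/15)·100 = 400 + 8 = 408.

408.00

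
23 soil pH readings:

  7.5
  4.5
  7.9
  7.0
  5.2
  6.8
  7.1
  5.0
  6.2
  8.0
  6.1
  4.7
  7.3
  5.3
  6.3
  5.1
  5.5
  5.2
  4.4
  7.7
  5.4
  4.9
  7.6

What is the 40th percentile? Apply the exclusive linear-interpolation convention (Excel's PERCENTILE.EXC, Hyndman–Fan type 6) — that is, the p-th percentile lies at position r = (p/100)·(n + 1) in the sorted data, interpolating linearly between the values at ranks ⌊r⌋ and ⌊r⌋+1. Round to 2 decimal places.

5.36

Sorted: 4.4, 4.5, 4.7, 4.9, 5.0, 5.1, 5.2, 5.2, 5.3, 5.4, 5.5, 6.1, 6.2, 6.3, 6.8, 7.0, 7.1, 7.3, 7.5, 7.6, 7.7, 7.9, 8.0.
n = 23.
r = (40/100)·(23 + 1) = 9.6.
Rank 9 is 5.3 and rank 10 is 5.4.
Interpolate: 5.3 + 0.6·(5.4 − 5.3) = 5.3 + 0.6·0.1 = 5.36.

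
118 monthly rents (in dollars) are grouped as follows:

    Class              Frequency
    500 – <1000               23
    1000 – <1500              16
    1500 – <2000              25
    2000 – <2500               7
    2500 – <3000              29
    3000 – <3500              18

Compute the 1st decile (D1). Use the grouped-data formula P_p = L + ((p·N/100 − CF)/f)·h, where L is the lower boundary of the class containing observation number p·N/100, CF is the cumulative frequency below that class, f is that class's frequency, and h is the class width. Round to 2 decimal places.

756.52

N = 118; target position k = 10/100 · 118 = 11.8.
Cumulative frequencies: 23, 39, 64, 71, 100, 118.
Observation 11.8 falls in the class 500 – <1000.
L = 500, CF = 0, f = 23, h = 500.
P10 = 500 + ((11.8 − 0)/23)·500 = 500 + 256.522 = 756.522.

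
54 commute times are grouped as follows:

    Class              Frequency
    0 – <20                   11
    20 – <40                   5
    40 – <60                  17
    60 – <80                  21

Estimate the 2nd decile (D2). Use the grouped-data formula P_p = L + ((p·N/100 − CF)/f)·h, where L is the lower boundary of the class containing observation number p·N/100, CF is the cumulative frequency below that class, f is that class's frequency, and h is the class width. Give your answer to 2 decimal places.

N = 54; target position k = 20/100 · 54 = 10.8.
Cumulative frequencies: 11, 16, 33, 54.
Observation 10.8 falls in the class 0 – <20.
L = 0, CF = 0, f = 11, h = 20.
P20 = 0 + ((10.8 − 0)/11)·20 = 0 + 19.6364 = 19.6364.

19.64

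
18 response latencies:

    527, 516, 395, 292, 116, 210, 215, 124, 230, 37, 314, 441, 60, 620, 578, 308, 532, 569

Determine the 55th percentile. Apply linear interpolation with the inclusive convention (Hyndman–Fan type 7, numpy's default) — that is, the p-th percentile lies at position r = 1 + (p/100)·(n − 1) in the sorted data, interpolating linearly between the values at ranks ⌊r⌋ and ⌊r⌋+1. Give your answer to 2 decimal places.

342.35

Sorted: 37, 60, 116, 124, 210, 215, 230, 292, 308, 314, 395, 441, 516, 527, 532, 569, 578, 620.
n = 18.
r = 1 + (55/100)·(18 − 1) = 1 + 9.35 = 10.35.
Rank 10 is 314 and rank 11 is 395.
Interpolate: 314 + 0.35·(395 − 314) = 314 + 0.35·81 = 342.35.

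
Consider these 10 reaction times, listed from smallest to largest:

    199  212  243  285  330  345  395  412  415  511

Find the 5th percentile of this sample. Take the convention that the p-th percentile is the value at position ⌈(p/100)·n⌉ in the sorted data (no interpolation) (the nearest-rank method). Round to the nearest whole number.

n = 10.
Position = ⌈5/100 · 10⌉ = ⌈0.5⌉ = 1.
The value at rank 1 is 199.

199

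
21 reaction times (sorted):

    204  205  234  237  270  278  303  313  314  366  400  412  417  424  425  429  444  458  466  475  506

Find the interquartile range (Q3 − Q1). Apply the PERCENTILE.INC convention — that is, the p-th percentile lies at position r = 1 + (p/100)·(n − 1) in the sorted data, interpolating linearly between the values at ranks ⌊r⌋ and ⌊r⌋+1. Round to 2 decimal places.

n = 21.
P25: r = 6 (integer) → 278.
P75: r = 16 (integer) → 429.
Difference: 429 − 278 = 151.

151.00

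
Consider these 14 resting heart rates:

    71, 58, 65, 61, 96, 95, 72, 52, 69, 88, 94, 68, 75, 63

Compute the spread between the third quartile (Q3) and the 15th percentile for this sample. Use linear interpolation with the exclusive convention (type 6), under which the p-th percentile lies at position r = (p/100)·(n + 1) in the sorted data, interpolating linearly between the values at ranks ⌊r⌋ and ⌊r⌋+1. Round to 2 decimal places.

Sorted: 52, 58, 61, 63, 65, 68, 69, 71, 72, 75, 88, 94, 95, 96.
n = 14.
P15: r = 2.25; ranks 2–3 are 58, 61; interpolating gives 58.75.
P75: r = 11.25; ranks 11–12 are 88, 94; interpolating gives 89.5.
Difference: 89.5 − 58.75 = 30.75.

30.75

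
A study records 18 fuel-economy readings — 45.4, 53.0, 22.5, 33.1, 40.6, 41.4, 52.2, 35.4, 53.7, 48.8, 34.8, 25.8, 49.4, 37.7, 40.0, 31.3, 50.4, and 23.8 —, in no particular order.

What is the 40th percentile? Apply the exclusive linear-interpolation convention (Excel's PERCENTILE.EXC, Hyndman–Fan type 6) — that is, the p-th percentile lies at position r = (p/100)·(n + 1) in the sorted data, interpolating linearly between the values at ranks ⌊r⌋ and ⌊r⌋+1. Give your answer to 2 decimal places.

36.78

Sorted: 22.5, 23.8, 25.8, 31.3, 33.1, 34.8, 35.4, 37.7, 40.0, 40.6, 41.4, 45.4, 48.8, 49.4, 50.4, 52.2, 53.0, 53.7.
n = 18.
r = (40/100)·(18 + 1) = 7.6.
Rank 7 is 35.4 and rank 8 is 37.7.
Interpolate: 35.4 + 0.6·(37.7 − 35.4) = 35.4 + 0.6·2.3 = 36.78.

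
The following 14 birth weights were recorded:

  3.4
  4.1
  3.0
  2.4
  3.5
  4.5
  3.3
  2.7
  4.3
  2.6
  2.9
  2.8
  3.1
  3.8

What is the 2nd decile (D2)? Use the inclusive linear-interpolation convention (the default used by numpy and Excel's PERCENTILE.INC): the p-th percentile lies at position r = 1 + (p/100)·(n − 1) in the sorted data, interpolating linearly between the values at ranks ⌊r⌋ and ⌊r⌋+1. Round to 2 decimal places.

Sorted: 2.4, 2.6, 2.7, 2.8, 2.9, 3.0, 3.1, 3.3, 3.4, 3.5, 3.8, 4.1, 4.3, 4.5.
n = 14.
r = 1 + (20/100)·(14 − 1) = 1 + 2.6 = 3.6.
Rank 3 is 2.7 and rank 4 is 2.8.
Interpolate: 2.7 + 0.6·(2.8 − 2.7) = 2.7 + 0.6·0.1 = 2.76.

2.76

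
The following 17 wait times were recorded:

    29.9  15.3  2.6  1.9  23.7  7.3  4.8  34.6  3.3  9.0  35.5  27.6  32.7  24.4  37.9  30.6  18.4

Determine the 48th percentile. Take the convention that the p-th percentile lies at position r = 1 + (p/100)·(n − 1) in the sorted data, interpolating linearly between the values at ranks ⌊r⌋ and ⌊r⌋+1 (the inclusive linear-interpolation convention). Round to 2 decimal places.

22.00

Sorted: 1.9, 2.6, 3.3, 4.8, 7.3, 9.0, 15.3, 18.4, 23.7, 24.4, 27.6, 29.9, 30.6, 32.7, 34.6, 35.5, 37.9.
n = 17.
r = 1 + (48/100)·(17 − 1) = 1 + 7.68 = 8.68.
Rank 8 is 18.4 and rank 9 is 23.7.
Interpolate: 18.4 + 0.68·(23.7 − 18.4) = 18.4 + 0.68·5.3 = 22.004.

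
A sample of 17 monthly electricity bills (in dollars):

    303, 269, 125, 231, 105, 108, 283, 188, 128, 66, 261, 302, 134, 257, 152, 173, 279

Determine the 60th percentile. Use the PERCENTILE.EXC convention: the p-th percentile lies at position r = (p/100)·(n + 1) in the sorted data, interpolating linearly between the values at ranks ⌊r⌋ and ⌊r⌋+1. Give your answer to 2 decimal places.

Sorted: 66, 105, 108, 125, 128, 134, 152, 173, 188, 231, 257, 261, 269, 279, 283, 302, 303.
n = 17.
r = (60/100)·(17 + 1) = 10.8.
Rank 10 is 231 and rank 11 is 257.
Interpolate: 231 + 0.8·(257 − 231) = 231 + 0.8·26 = 251.8.

251.80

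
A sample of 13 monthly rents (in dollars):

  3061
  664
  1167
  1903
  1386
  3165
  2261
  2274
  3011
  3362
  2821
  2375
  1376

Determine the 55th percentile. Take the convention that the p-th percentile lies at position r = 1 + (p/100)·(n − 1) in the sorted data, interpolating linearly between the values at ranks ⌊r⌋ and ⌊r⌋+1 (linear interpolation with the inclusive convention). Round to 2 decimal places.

Sorted: 664, 1167, 1376, 1386, 1903, 2261, 2274, 2375, 2821, 3011, 3061, 3165, 3362.
n = 13.
r = 1 + (55/100)·(13 − 1) = 1 + 6.6 = 7.6.
Rank 7 is 2274 and rank 8 is 2375.
Interpolate: 2274 + 0.6·(2375 − 2274) = 2274 + 0.6·101 = 2334.6.

2334.60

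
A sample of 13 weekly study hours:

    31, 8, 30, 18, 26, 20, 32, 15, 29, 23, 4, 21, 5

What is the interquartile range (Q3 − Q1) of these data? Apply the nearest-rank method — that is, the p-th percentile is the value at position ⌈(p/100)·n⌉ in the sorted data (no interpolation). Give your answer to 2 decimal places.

14.00

Sorted: 4, 5, 8, 15, 18, 20, 21, 23, 26, 29, 30, 31, 32.
n = 13.
P25: rank ⌈25/100·13⌉ = 4 → 15.
P75: rank ⌈75/100·13⌉ = 10 → 29.
Difference: 29 − 15 = 14.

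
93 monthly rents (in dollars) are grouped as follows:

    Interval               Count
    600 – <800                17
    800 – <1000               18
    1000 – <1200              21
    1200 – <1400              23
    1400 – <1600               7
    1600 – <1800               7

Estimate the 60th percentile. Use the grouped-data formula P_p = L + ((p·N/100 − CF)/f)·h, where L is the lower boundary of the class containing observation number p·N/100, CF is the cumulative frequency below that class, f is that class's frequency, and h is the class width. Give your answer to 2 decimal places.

N = 93; target position k = 60/100 · 93 = 55.8.
Cumulative frequencies: 17, 35, 56, 79, 86, 93.
Observation 55.8 falls in the class 1000 – <1200.
L = 1000, CF = 35, f = 21, h = 200.
P60 = 1000 + ((55.8 − 35)/21)·200 = 1000 + 198.095 = 1198.1.

1198.10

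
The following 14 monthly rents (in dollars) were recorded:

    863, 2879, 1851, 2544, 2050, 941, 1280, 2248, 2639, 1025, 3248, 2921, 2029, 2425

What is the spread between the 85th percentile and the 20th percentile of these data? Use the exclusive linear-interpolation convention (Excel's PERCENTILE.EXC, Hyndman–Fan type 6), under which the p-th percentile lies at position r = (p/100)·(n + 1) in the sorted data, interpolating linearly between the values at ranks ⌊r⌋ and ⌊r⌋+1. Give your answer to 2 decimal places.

1885.50

Sorted: 863, 941, 1025, 1280, 1851, 2029, 2050, 2248, 2425, 2544, 2639, 2879, 2921, 3248.
n = 14.
P20: r = 3 (integer) → 1025.
P85: r = 12.75; ranks 12–13 are 2879, 2921; interpolating gives 2910.5.
Difference: 2910.5 − 1025 = 1885.5.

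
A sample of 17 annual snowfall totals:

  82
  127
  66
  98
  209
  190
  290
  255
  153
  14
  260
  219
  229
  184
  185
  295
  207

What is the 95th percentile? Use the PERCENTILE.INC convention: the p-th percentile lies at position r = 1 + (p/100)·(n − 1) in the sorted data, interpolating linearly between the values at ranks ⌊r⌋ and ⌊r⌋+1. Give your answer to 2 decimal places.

Sorted: 14, 66, 82, 98, 127, 153, 184, 185, 190, 207, 209, 219, 229, 255, 260, 290, 295.
n = 17.
r = 1 + (95/100)·(17 − 1) = 1 + 15.2 = 16.2.
Rank 16 is 290 and rank 17 is 295.
Interpolate: 290 + 0.2·(295 − 290) = 290 + 0.2·5 = 291.

291.00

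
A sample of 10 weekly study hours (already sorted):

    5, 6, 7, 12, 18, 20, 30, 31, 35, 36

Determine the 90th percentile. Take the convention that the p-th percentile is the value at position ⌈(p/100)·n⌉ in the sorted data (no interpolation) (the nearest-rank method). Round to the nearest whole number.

n = 10.
Position = ⌈90/100 · 10⌉ = ⌈9⌉ = 9.
The value at rank 9 is 35.

35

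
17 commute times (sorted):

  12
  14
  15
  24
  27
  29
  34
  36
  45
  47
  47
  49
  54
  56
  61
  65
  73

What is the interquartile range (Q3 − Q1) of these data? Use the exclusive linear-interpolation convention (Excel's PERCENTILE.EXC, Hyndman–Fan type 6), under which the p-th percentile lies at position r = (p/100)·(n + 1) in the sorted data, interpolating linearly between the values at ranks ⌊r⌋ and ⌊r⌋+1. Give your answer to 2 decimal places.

n = 17.
P25: r = 4.5; ranks 4–5 are 24, 27; interpolating gives 25.5.
P75: r = 13.5; ranks 13–14 are 54, 56; interpolating gives 55.
Difference: 55 − 25.5 = 29.5.

29.50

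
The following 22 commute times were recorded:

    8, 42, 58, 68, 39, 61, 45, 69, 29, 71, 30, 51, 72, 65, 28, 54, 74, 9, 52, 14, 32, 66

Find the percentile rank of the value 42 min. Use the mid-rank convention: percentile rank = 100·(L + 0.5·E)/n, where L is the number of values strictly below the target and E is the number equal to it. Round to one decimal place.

38.6

Sorted: 8, 9, 14, 28, 29, 30, 32, 39, 42, 45, 51, 52, 54, 58, 61, 65, 66, 68, 69, 71, 72, 74.
Count below 42: L = 8; count equal: E = 1; n = 22.
Percentile rank = 100·(8 + 0.5·1)/22 = 100·8.5/22 = 38.64.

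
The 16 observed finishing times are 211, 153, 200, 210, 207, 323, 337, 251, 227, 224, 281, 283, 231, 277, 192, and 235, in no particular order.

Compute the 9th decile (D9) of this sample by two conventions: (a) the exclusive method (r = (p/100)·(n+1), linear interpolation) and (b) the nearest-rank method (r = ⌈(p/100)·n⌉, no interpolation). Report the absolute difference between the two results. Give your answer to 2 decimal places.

Sorted: 153, 192, 200, 207, 210, 211, 224, 227, 231, 235, 251, 277, 281, 283, 323, 337.
n = 16.
(a) r = 15.3; between ranks 15 (323) and 16 (337): 327.2.
(b) the nearest-rank method: rank 15 → 323.
|327.2 − 323| = 4.2.

4.20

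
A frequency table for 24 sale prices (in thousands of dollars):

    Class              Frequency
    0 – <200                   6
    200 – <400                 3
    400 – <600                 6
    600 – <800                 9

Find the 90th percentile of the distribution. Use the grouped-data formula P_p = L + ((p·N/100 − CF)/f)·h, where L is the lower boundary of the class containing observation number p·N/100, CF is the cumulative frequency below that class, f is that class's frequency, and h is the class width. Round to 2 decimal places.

746.67

N = 24; target position k = 90/100 · 24 = 21.6.
Cumulative frequencies: 6, 9, 15, 24.
Observation 21.6 falls in the class 600 – <800.
L = 600, CF = 15, f = 9, h = 200.
P90 = 600 + ((21.6 − 15)/9)·200 = 600 + 146.667 = 746.667.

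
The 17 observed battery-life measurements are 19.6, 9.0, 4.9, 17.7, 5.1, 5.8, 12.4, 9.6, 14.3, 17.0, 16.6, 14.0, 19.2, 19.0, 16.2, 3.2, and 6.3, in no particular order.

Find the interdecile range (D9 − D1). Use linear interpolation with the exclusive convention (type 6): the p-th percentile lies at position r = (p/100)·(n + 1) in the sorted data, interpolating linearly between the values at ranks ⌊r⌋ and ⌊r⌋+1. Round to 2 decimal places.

14.72

Sorted: 3.2, 4.9, 5.1, 5.8, 6.3, 9.0, 9.6, 12.4, 14.0, 14.3, 16.2, 16.6, 17.0, 17.7, 19.0, 19.2, 19.6.
n = 17.
P10: r = 1.8; ranks 1–2 are 3.2, 4.9; interpolating gives 4.56.
P90: r = 16.2; ranks 16–17 are 19.2, 19.6; interpolating gives 19.28.
Difference: 19.28 − 4.56 = 14.72.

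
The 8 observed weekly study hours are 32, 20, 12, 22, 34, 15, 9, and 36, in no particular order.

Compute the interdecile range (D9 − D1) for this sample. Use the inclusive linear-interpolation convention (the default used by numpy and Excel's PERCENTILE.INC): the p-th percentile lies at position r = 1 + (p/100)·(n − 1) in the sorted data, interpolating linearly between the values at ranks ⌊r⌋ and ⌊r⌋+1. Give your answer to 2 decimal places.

Sorted: 9, 12, 15, 20, 22, 32, 34, 36.
n = 8.
P10: r = 1.7; ranks 1–2 are 9, 12; interpolating gives 11.1.
P90: r = 7.3; ranks 7–8 are 34, 36; interpolating gives 34.6.
Difference: 34.6 − 11.1 = 23.5.

23.50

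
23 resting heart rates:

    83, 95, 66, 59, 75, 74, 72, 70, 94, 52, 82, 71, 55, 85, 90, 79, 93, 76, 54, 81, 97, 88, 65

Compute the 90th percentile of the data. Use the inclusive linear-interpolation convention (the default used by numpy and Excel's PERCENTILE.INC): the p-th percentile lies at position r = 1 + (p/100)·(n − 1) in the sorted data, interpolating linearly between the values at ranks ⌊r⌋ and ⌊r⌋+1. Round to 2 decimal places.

Sorted: 52, 54, 55, 59, 65, 66, 70, 71, 72, 74, 75, 76, 79, 81, 82, 83, 85, 88, 90, 93, 94, 95, 97.
n = 23.
r = 1 + (90/100)·(23 − 1) = 1 + 19.8 = 20.8.
Rank 20 is 93 and rank 21 is 94.
Interpolate: 93 + 0.8·(94 − 93) = 93 + 0.8·1 = 93.8.

93.80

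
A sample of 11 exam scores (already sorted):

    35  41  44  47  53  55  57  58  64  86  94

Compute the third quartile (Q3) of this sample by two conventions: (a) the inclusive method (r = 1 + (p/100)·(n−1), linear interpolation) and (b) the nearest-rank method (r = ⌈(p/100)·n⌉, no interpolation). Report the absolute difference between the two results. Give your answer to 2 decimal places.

3.00

n = 11.
(a) r = 8.5; between ranks 8 (58) and 9 (64): 61.
(b) the nearest-rank method: rank 9 → 64.
|61 − 64| = 3.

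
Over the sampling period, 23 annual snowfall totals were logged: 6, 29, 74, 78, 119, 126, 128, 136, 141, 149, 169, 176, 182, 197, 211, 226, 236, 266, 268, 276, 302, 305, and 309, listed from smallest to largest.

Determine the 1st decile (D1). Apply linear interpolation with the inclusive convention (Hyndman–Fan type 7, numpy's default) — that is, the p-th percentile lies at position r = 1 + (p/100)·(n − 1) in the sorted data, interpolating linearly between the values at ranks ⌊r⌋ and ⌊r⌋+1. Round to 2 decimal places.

74.80

n = 23.
r = 1 + (10/100)·(23 − 1) = 1 + 2.2 = 3.2.
Rank 3 is 74 and rank 4 is 78.
Interpolate: 74 + 0.2·(78 − 74) = 74 + 0.2·4 = 74.8.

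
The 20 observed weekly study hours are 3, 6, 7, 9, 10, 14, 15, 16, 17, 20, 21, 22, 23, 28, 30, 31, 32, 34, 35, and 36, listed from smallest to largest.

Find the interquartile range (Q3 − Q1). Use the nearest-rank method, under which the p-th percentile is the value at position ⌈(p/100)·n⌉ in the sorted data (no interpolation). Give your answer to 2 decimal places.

20.00

n = 20.
P25: rank ⌈25/100·20⌉ = 5 → 10.
P75: rank ⌈75/100·20⌉ = 15 → 30.
Difference: 30 − 10 = 20.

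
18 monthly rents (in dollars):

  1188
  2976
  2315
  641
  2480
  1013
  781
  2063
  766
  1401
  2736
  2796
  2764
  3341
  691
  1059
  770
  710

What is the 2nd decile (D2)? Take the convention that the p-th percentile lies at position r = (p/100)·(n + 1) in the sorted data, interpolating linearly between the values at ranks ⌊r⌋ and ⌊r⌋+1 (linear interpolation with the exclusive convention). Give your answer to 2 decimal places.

754.80

Sorted: 641, 691, 710, 766, 770, 781, 1013, 1059, 1188, 1401, 2063, 2315, 2480, 2736, 2764, 2796, 2976, 3341.
n = 18.
r = (20/100)·(18 + 1) = 3.8.
Rank 3 is 710 and rank 4 is 766.
Interpolate: 710 + 0.8·(766 − 710) = 710 + 0.8·56 = 754.8.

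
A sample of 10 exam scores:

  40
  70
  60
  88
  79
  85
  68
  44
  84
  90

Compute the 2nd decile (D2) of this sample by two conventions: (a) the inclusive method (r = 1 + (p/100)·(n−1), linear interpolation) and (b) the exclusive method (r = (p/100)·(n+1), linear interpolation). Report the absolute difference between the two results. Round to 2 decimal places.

Sorted: 40, 44, 60, 68, 70, 79, 84, 85, 88, 90.
n = 10.
(a) r = 2.8; between ranks 2 (44) and 3 (60): 56.8.
(b) r = 2.2; between ranks 2 (44) and 3 (60): 47.2.
|56.8 − 47.2| = 9.6.

9.60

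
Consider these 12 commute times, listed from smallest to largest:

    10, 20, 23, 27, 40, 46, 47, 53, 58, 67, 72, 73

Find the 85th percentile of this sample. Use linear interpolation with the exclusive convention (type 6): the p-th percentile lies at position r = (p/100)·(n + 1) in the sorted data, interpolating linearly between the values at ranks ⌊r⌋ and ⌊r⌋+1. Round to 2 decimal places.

n = 12.
r = (85/100)·(12 + 1) = 11.05.
Rank 11 is 72 and rank 12 is 73.
Interpolate: 72 + 0.05·(73 − 72) = 72 + 0.05·1 = 72.05.

72.05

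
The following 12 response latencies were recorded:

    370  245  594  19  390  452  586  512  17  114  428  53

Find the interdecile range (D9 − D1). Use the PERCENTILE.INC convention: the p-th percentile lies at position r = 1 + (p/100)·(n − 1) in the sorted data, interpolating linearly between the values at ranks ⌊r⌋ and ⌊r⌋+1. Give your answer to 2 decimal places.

556.20

Sorted: 17, 19, 53, 114, 245, 370, 390, 428, 452, 512, 586, 594.
n = 12.
P10: r = 2.1; ranks 2–3 are 19, 53; interpolating gives 22.4.
P90: r = 10.9; ranks 10–11 are 512, 586; interpolating gives 578.6.
Difference: 578.6 − 22.4 = 556.2.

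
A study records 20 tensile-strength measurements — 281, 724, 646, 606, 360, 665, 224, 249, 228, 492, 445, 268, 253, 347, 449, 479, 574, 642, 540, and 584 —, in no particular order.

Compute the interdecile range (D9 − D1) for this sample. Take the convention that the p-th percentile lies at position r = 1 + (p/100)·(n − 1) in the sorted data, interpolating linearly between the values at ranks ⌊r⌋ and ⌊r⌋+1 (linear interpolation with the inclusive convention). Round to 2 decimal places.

Sorted: 224, 228, 249, 253, 268, 281, 347, 360, 445, 449, 479, 492, 540, 574, 584, 606, 642, 646, 665, 724.
n = 20.
P10: r = 2.9; ranks 2–3 are 228, 249; interpolating gives 246.9.
P90: r = 18.1; ranks 18–19 are 646, 665; interpolating gives 647.9.
Difference: 647.9 − 246.9 = 401.

401.00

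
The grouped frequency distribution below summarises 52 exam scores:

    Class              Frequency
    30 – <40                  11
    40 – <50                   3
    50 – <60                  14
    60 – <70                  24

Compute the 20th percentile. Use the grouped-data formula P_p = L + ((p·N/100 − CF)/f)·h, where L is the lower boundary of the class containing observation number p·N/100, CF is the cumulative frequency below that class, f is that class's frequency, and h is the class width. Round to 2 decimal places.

N = 52; target position k = 20/100 · 52 = 10.4.
Cumulative frequencies: 11, 14, 28, 52.
Observation 10.4 falls in the class 30 – <40.
L = 30, CF = 0, f = 11, h = 10.
P20 = 30 + ((10.4 − 0)/11)·10 = 30 + 9.45455 = 39.4545.

39.45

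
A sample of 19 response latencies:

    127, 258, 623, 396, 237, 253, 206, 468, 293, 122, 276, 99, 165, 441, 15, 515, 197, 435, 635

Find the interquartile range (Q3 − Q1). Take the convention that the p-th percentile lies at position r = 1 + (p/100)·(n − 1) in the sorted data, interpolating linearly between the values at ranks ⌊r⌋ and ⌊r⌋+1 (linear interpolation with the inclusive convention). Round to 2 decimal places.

Sorted: 15, 99, 122, 127, 165, 197, 206, 237, 253, 258, 276, 293, 396, 435, 441, 468, 515, 623, 635.
n = 19.
P25: r = 5.5; ranks 5–6 are 165, 197; interpolating gives 181.
P75: r = 14.5; ranks 14–15 are 435, 441; interpolating gives 438.
Difference: 438 − 181 = 257.

257.00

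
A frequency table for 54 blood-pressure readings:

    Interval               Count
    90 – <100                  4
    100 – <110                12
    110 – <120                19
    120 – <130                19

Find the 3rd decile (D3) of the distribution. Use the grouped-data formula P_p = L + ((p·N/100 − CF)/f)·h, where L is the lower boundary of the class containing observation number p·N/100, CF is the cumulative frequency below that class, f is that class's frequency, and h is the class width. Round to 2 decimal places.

N = 54; target position k = 30/100 · 54 = 16.2.
Cumulative frequencies: 4, 16, 35, 54.
Observation 16.2 falls in the class 110 – <120.
L = 110, CF = 16, f = 19, h = 10.
P30 = 110 + ((16.2 − 16)/19)·10 = 110 + 0.105263 = 110.105.

110.11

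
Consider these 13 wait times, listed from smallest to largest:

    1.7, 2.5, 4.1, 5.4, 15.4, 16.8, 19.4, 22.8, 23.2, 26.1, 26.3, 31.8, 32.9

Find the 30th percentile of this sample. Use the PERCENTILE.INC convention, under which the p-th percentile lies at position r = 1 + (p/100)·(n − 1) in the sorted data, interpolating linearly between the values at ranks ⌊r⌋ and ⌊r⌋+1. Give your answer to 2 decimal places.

11.40

n = 13.
r = 1 + (30/100)·(13 − 1) = 1 + 3.6 = 4.6.
Rank 4 is 5.4 and rank 5 is 15.4.
Interpolate: 5.4 + 0.6·(15.4 − 5.4) = 5.4 + 0.6·10 = 11.4.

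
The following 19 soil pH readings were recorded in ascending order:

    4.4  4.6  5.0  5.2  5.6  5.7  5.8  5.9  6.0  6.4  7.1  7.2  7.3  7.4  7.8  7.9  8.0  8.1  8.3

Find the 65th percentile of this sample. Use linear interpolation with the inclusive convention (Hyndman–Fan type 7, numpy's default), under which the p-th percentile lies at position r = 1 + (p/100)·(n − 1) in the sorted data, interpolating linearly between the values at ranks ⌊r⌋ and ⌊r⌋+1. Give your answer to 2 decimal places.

7.27

n = 19.
r = 1 + (65/100)·(19 − 1) = 1 + 11.7 = 12.7.
Rank 12 is 7.2 and rank 13 is 7.3.
Interpolate: 7.2 + 0.7·(7.3 − 7.2) = 7.2 + 0.7·0.1 = 7.27.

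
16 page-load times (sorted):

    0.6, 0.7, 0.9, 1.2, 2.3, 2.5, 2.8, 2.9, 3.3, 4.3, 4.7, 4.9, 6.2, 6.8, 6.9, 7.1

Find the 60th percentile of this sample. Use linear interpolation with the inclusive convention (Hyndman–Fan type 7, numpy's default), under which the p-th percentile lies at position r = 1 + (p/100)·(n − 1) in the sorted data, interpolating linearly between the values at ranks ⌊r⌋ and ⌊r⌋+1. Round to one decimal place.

n = 16.
r = 1 + (60/100)·(16 − 1) = 1 + 9 = 10.
r is an integer, so P60 is the value at rank 10: 4.3.

4.3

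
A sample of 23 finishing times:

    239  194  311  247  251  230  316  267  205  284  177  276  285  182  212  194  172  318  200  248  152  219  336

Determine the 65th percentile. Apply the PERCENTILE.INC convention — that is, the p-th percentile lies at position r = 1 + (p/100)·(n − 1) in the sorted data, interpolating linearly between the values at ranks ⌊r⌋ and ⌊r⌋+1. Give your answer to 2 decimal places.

255.80

Sorted: 152, 172, 177, 182, 194, 194, 200, 205, 212, 219, 230, 239, 247, 248, 251, 267, 276, 284, 285, 311, 316, 318, 336.
n = 23.
r = 1 + (65/100)·(23 − 1) = 1 + 14.3 = 15.3.
Rank 15 is 251 and rank 16 is 267.
Interpolate: 251 + 0.3·(267 − 251) = 251 + 0.3·16 = 255.8.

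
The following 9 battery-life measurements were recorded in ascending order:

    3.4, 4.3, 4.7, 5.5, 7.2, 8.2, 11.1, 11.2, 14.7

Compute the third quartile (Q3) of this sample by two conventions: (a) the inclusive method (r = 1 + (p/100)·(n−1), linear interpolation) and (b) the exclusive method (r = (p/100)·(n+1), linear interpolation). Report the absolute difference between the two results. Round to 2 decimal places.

n = 9.
(a) r = 7 → value at rank 7 = 11.1.
(b) r = 7.5; between ranks 7 (11.1) and 8 (11.2): 11.15.
|11.1 − 11.15| = 0.05.

0.05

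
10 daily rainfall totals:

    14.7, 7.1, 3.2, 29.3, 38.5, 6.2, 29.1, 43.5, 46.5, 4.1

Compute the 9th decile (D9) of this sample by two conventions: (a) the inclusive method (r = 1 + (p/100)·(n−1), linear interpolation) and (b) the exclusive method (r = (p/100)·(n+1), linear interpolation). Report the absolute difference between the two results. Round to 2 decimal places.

Sorted: 3.2, 4.1, 6.2, 7.1, 14.7, 29.1, 29.3, 38.5, 43.5, 46.5.
n = 10.
(a) r = 9.1; between ranks 9 (43.5) and 10 (46.5): 43.8.
(b) r = 9.9; between ranks 9 (43.5) and 10 (46.5): 46.2.
|43.8 − 46.2| = 2.4.

2.40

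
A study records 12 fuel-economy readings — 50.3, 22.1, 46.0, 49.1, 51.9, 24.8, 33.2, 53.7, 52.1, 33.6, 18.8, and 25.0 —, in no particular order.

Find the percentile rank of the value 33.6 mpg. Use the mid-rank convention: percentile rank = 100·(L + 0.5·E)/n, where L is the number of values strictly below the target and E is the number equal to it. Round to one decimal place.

45.8

Sorted: 18.8, 22.1, 24.8, 25.0, 33.2, 33.6, 46.0, 49.1, 50.3, 51.9, 52.1, 53.7.
Count below 33.6: L = 5; count equal: E = 1; n = 12.
Percentile rank = 100·(5 + 0.5·1)/12 = 100·5.5/12 = 45.83.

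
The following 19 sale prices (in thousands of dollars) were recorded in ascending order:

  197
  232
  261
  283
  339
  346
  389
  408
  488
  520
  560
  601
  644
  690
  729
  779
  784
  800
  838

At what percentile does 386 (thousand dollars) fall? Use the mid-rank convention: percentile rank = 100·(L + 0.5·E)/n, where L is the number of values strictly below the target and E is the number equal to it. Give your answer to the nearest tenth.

31.6

Count below 386: L = 6; count equal: E = 0; n = 19.
Percentile rank = 100·(6 + 0.5·0)/19 = 100·6/19 = 31.58.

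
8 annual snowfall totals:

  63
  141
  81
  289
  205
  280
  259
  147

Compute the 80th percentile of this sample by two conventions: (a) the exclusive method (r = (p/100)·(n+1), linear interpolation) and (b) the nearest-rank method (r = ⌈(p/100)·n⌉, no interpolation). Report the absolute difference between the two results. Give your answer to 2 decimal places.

1.80

Sorted: 63, 81, 141, 147, 205, 259, 280, 289.
n = 8.
(a) r = 7.2; between ranks 7 (280) and 8 (289): 281.8.
(b) the nearest-rank method: rank 7 → 280.
|281.8 − 280| = 1.8.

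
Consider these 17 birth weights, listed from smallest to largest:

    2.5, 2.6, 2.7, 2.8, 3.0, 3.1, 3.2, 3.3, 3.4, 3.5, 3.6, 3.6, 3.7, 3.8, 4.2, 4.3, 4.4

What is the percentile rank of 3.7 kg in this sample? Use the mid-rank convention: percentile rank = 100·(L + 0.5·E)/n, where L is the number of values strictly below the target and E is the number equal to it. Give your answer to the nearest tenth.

Count below 3.7: L = 12; count equal: E = 1; n = 17.
Percentile rank = 100·(12 + 0.5·1)/17 = 100·12.5/17 = 73.53.

73.5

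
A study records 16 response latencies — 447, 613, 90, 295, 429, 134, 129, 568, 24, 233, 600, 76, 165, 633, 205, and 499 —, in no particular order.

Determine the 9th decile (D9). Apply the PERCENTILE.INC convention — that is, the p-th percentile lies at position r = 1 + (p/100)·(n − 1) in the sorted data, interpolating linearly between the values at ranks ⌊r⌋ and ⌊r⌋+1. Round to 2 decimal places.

Sorted: 24, 76, 90, 129, 134, 165, 205, 233, 295, 429, 447, 499, 568, 600, 613, 633.
n = 16.
r = 1 + (90/100)·(16 − 1) = 1 + 13.5 = 14.5.
Rank 14 is 600 and rank 15 is 613.
Interpolate: 600 + 0.5·(613 − 600) = 600 + 0.5·13 = 606.5.

606.50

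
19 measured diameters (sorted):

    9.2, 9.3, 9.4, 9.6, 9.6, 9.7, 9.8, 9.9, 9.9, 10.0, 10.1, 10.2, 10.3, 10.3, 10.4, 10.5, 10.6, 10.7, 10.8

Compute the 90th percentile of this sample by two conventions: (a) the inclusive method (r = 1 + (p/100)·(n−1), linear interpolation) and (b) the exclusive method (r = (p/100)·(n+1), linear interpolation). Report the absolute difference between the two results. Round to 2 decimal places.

n = 19.
(a) r = 17.2; between ranks 17 (10.6) and 18 (10.7): 10.62.
(b) r = 18 → value at rank 18 = 10.7.
|10.62 − 10.7| = 0.08.

0.08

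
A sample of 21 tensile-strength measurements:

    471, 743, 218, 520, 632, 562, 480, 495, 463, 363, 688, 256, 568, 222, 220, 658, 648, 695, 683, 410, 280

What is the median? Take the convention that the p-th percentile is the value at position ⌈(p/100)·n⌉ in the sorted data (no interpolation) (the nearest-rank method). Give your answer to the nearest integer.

Sorted: 218, 220, 222, 256, 280, 363, 410, 463, 471, 480, 495, 520, 562, 568, 632, 648, 658, 683, 688, 695, 743.
n = 21.
Position = ⌈50/100 · 21⌉ = ⌈10.5⌉ = 11.
The value at rank 11 is 495.

495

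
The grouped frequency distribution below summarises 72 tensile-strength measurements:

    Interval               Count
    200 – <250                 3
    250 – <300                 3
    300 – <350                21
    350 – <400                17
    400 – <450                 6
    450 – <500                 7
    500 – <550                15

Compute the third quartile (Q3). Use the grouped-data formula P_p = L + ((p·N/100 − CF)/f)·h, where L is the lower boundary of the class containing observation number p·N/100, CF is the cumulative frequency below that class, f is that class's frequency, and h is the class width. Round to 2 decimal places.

N = 72; target position k = 75/100 · 72 = 54.
Cumulative frequencies: 3, 6, 27, 44, 50, 57, 72.
Observation 54 falls in the class 450 – <500.
L = 450, CF = 50, f = 7, h = 50.
P75 = 450 + ((54 − 50)/7)·50 = 450 + 28.5714 = 478.571.

478.57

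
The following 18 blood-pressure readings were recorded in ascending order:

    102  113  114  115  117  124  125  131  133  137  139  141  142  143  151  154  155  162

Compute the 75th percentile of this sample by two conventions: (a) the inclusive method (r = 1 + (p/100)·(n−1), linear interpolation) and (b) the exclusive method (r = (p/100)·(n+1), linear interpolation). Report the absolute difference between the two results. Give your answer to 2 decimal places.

n = 18.
(a) r = 13.75; between ranks 13 (142) and 14 (143): 142.75.
(b) r = 14.25; between ranks 14 (143) and 15 (151): 145.
|142.75 − 145| = 2.25.

2.25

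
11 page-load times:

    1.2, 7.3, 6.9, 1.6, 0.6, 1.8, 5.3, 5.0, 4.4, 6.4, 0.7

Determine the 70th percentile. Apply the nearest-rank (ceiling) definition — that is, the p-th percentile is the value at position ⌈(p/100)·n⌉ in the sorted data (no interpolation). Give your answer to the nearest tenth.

5.3

Sorted: 0.6, 0.7, 1.2, 1.6, 1.8, 4.4, 5.0, 5.3, 6.4, 6.9, 7.3.
n = 11.
Position = ⌈70/100 · 11⌉ = ⌈7.7⌉ = 8.
The value at rank 8 is 5.3.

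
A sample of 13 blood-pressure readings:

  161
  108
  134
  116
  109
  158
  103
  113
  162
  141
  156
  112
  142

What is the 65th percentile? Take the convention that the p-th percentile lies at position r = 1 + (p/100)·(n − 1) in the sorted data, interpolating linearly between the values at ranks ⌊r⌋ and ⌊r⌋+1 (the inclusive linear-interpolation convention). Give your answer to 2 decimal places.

Sorted: 103, 108, 109, 112, 113, 116, 134, 141, 142, 156, 158, 161, 162.
n = 13.
r = 1 + (65/100)·(13 − 1) = 1 + 7.8 = 8.8.
Rank 8 is 141 and rank 9 is 142.
Interpolate: 141 + 0.8·(142 − 141) = 141 + 0.8·1 = 141.8.

141.80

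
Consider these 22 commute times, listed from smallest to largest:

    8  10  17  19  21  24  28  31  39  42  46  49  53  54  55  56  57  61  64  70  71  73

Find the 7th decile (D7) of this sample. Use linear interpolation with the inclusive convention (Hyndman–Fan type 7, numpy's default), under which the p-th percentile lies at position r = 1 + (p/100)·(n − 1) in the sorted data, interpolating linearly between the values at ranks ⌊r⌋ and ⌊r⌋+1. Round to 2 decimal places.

55.70

n = 22.
r = 1 + (70/100)·(22 − 1) = 1 + 14.7 = 15.7.
Rank 15 is 55 and rank 16 is 56.
Interpolate: 55 + 0.7·(56 − 55) = 55 + 0.7·1 = 55.7.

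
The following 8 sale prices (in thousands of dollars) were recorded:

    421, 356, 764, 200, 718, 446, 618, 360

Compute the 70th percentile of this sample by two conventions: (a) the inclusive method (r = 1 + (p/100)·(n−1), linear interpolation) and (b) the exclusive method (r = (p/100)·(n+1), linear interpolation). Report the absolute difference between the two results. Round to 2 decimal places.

47.20

Sorted: 200, 356, 360, 421, 446, 618, 718, 764.
n = 8.
(a) r = 5.9; between ranks 5 (446) and 6 (618): 600.8.
(b) r = 6.3; between ranks 6 (618) and 7 (718): 648.
|600.8 − 648| = 47.2.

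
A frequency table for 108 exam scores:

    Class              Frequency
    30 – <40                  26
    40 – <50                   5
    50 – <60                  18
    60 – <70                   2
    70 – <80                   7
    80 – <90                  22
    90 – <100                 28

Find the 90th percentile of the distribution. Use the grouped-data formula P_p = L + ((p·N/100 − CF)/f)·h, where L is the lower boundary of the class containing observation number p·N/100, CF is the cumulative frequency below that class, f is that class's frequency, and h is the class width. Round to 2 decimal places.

96.14

N = 108; target position k = 90/100 · 108 = 97.2.
Cumulative frequencies: 26, 31, 49, 51, 58, 80, 108.
Observation 97.2 falls in the class 90 – <100.
L = 90, CF = 80, f = 28, h = 10.
P90 = 90 + ((97.2 − 80)/28)·10 = 90 + 6.14286 = 96.1429.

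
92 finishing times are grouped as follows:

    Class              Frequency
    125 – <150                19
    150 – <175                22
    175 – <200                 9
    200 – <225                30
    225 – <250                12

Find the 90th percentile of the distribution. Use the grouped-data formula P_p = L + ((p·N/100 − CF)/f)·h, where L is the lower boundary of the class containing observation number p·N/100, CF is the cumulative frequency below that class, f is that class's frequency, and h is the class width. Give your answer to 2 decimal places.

230.83

N = 92; target position k = 90/100 · 92 = 82.8.
Cumulative frequencies: 19, 41, 50, 80, 92.
Observation 82.8 falls in the class 225 – <250.
L = 225, CF = 80, f = 12, h = 25.
P90 = 225 + ((82.8 − 80)/12)·25 = 225 + 5.83333 = 230.833.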